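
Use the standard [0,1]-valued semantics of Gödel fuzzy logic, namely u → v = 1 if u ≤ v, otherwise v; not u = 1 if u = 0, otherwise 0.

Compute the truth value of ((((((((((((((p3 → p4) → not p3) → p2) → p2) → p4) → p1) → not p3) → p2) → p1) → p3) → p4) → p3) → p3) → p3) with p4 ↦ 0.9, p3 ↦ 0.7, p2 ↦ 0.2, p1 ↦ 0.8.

(p3 → p4): 0.7 ≤ 0.9, so result = 1
not p3: Gödel ¬ of 0.7 = 0 (operand ≠ 0)
((p3 → p4) → not p3): 1 > 0, so result = 0
(((p3 → p4) → not p3) → p2): 0 ≤ 0.2, so result = 1
((((p3 → p4) → not p3) → p2) → p2): 1 > 0.2, so result = 0.2
(((((p3 → p4) → not p3) → p2) → p2) → p4): 0.2 ≤ 0.9, so result = 1
((((((p3 → p4) → not p3) → p2) → p2) → p4) → p1): 1 > 0.8, so result = 0.8
not p3: Gödel ¬ of 0.7 = 0 (operand ≠ 0)
(((((((p3 → p4) → not p3) → p2) → p2) → p4) → p1) → not p3): 0.8 > 0, so result = 0
((((((((p3 → p4) → not p3) → p2) → p2) → p4) → p1) → not p3) → p2): 0 ≤ 0.2, so result = 1
(((((((((p3 → p4) → not p3) → p2) → p2) → p4) → p1) → not p3) → p2) → p1): 1 > 0.8, so result = 0.8
((((((((((p3 → p4) → not p3) → p2) → p2) → p4) → p1) → not p3) → p2) → p1) → p3): 0.8 > 0.7, so result = 0.7
(((((((((((p3 → p4) → not p3) → p2) → p2) → p4) → p1) → not p3) → p2) → p1) → p3) → p4): 0.7 ≤ 0.9, so result = 1
((((((((((((p3 → p4) → not p3) → p2) → p2) → p4) → p1) → not p3) → p2) → p1) → p3) → p4) → p3): 1 > 0.7, so result = 0.7
(((((((((((((p3 → p4) → not p3) → p2) → p2) → p4) → p1) → not p3) → p2) → p1) → p3) → p4) → p3) → p3): 0.7 ≤ 0.7, so result = 1
((((((((((((((p3 → p4) → not p3) → p2) → p2) → p4) → p1) → not p3) → p2) → p1) → p3) → p4) → p3) → p3) → p3): 1 > 0.7, so result = 0.7

0.70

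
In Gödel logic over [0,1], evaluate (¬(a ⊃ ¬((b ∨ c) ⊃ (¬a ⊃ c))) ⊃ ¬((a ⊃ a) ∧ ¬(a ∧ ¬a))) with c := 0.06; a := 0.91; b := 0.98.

0.00

(b ∨ c) = max(0.98, 0.06) = 0.98
¬a: Gödel ¬ of 0.91 = 0 (operand ≠ 0)
(¬a ⊃ c): 0 ≤ 0.06, so result = 1
((b ∨ c) ⊃ (¬a ⊃ c)): 0.98 ≤ 1, so result = 1
¬((b ∨ c) ⊃ (¬a ⊃ c)): Gödel ¬ of 1 = 0 (operand ≠ 0)
(a ⊃ ¬((b ∨ c) ⊃ (¬a ⊃ c))): 0.91 > 0, so result = 0
¬(a ⊃ ¬((b ∨ c) ⊃ (¬a ⊃ c))): Gödel ¬ of 0 = 1 (operand is 0)
(a ⊃ a): 0.91 ≤ 0.91, so result = 1
¬a: Gödel ¬ of 0.91 = 0 (operand ≠ 0)
(a ∧ ¬a) = min(0.91, 0) = 0
¬(a ∧ ¬a): Gödel ¬ of 0 = 1 (operand is 0)
((a ⊃ a) ∧ ¬(a ∧ ¬a)) = min(1, 1) = 1
¬((a ⊃ a) ∧ ¬(a ∧ ¬a)): Gödel ¬ of 1 = 0 (operand ≠ 0)
(¬(a ⊃ ¬((b ∨ c) ⊃ (¬a ⊃ c))) ⊃ ¬((a ⊃ a) ∧ ¬(a ∧ ¬a))): 1 > 0, so result = 0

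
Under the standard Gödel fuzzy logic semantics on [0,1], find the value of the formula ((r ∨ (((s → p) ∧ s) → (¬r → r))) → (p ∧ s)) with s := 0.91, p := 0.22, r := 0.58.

(s → p): 0.91 > 0.22, so result = 0.22
((s → p) ∧ s) = min(0.22, 0.91) = 0.22
¬r: Gödel ¬ of 0.58 = 0 (operand ≠ 0)
(¬r → r): 0 ≤ 0.58, so result = 1
(((s → p) ∧ s) → (¬r → r)): 0.22 ≤ 1, so result = 1
(r ∨ (((s → p) ∧ s) → (¬r → r))) = max(0.58, 1) = 1
(p ∧ s) = min(0.22, 0.91) = 0.22
((r ∨ (((s → p) ∧ s) → (¬r → r))) → (p ∧ s)): 1 > 0.22, so result = 0.22

0.22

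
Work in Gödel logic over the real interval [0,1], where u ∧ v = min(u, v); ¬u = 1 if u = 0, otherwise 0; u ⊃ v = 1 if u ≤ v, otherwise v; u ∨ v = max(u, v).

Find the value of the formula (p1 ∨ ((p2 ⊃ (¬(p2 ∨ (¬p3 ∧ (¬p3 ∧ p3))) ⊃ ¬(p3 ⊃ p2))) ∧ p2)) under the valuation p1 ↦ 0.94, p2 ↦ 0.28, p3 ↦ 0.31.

¬p3: Gödel ¬ of 0.31 = 0 (operand ≠ 0)
¬p3: Gödel ¬ of 0.31 = 0 (operand ≠ 0)
(¬p3 ∧ p3) = min(0, 0.31) = 0
(¬p3 ∧ (¬p3 ∧ p3)) = min(0, 0) = 0
(p2 ∨ (¬p3 ∧ (¬p3 ∧ p3))) = max(0.28, 0) = 0.28
¬(p2 ∨ (¬p3 ∧ (¬p3 ∧ p3))): Gödel ¬ of 0.28 = 0 (operand ≠ 0)
(p3 ⊃ p2): 0.31 > 0.28, so result = 0.28
¬(p3 ⊃ p2): Gödel ¬ of 0.28 = 0 (operand ≠ 0)
(¬(p2 ∨ (¬p3 ∧ (¬p3 ∧ p3))) ⊃ ¬(p3 ⊃ p2)): 0 ≤ 0, so result = 1
(p2 ⊃ (¬(p2 ∨ (¬p3 ∧ (¬p3 ∧ p3))) ⊃ ¬(p3 ⊃ p2))): 0.28 ≤ 1, so result = 1
((p2 ⊃ (¬(p2 ∨ (¬p3 ∧ (¬p3 ∧ p3))) ⊃ ¬(p3 ⊃ p2))) ∧ p2) = min(1, 0.28) = 0.28
(p1 ∨ ((p2 ⊃ (¬(p2 ∨ (¬p3 ∧ (¬p3 ∧ p3))) ⊃ ¬(p3 ⊃ p2))) ∧ p2)) = max(0.94, 0.28) = 0.94

0.94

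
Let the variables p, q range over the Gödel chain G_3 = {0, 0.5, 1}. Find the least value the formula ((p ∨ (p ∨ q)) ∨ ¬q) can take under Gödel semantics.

The minimum is attained at p = 0, q = 0.5:
  (p ∨ q) = max(0, 0.5) = 0.5
  (p ∨ (p ∨ q)) = max(0, 0.5) = 0.5
  ¬q: Gödel ¬ of 0.5 = 0 (operand ≠ 0)
  ((p ∨ (p ∨ q)) ∨ ¬q) = max(0.5, 0) = 0.5
Checking all 9 assignments confirms none give a value below 0.50.

0.50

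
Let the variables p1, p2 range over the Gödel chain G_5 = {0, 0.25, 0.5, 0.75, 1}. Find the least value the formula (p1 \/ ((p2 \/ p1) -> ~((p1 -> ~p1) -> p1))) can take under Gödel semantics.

0.25

The minimum is attained at p1 = 0.25, p2 = 0:
  (p2 \/ p1) = max(0, 0.25) = 0.25
  ~p1: Gödel ¬ of 0.25 = 0 (operand ≠ 0)
  (p1 -> ~p1): 0.25 > 0, so result = 0
  ((p1 -> ~p1) -> p1): 0 ≤ 0.25, so result = 1
  ~((p1 -> ~p1) -> p1): Gödel ¬ of 1 = 0 (operand ≠ 0)
  ((p2 \/ p1) -> ~((p1 -> ~p1) -> p1)): 0.25 > 0, so result = 0
  (p1 \/ ((p2 \/ p1) -> ~((p1 -> ~p1) -> p1))) = max(0.25, 0) = 0.25
Checking all 25 assignments confirms none give a value below 0.25.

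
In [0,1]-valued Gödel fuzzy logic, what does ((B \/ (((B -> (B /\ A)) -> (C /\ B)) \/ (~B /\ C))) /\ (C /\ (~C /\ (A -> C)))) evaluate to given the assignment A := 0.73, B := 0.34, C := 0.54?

(B /\ A) = min(0.34, 0.73) = 0.34
(B -> (B /\ A)): 0.34 ≤ 0.34, so result = 1
(C /\ B) = min(0.54, 0.34) = 0.34
((B -> (B /\ A)) -> (C /\ B)): 1 > 0.34, so result = 0.34
~B: Gödel ¬ of 0.34 = 0 (operand ≠ 0)
(~B /\ C) = min(0, 0.54) = 0
(((B -> (B /\ A)) -> (C /\ B)) \/ (~B /\ C)) = max(0.34, 0) = 0.34
(B \/ (((B -> (B /\ A)) -> (C /\ B)) \/ (~B /\ C))) = max(0.34, 0.34) = 0.34
~C: Gödel ¬ of 0.54 = 0 (operand ≠ 0)
(A -> C): 0.73 > 0.54, so result = 0.54
(~C /\ (A -> C)) = min(0, 0.54) = 0
(C /\ (~C /\ (A -> C))) = min(0.54, 0) = 0
((B \/ (((B -> (B /\ A)) -> (C /\ B)) \/ (~B /\ C))) /\ (C /\ (~C /\ (A -> C)))) = min(0.34, 0) = 0

0.00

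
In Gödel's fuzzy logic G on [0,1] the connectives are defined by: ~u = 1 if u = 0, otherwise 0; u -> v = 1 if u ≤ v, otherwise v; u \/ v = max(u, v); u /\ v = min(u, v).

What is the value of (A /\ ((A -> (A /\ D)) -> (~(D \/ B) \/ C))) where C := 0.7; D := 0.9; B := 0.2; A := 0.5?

0.50

(A /\ D) = min(0.5, 0.9) = 0.5
(A -> (A /\ D)): 0.5 ≤ 0.5, so result = 1
(D \/ B) = max(0.9, 0.2) = 0.9
~(D \/ B): Gödel ¬ of 0.9 = 0 (operand ≠ 0)
(~(D \/ B) \/ C) = max(0, 0.7) = 0.7
((A -> (A /\ D)) -> (~(D \/ B) \/ C)): 1 > 0.7, so result = 0.7
(A /\ ((A -> (A /\ D)) -> (~(D \/ B) \/ C))) = min(0.5, 0.7) = 0.5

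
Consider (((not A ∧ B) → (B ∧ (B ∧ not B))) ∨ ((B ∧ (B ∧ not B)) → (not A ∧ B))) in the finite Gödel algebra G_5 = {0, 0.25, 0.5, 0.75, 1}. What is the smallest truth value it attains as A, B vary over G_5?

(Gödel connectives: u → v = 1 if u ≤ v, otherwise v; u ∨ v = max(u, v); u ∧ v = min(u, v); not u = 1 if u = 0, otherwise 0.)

Every assignment gives 1. For instance at A = 0, B = 0:
  not A: Gödel ¬ of 0 = 1 (operand is 0)
  (not A ∧ B) = min(1, 0) = 0
  not B: Gödel ¬ of 0 = 1 (operand is 0)
  (B ∧ not B) = min(0, 1) = 0
  (B ∧ (B ∧ not B)) = min(0, 0) = 0
  ((not A ∧ B) → (B ∧ (B ∧ not B))): 0 ≤ 0, so result = 1
  not B: Gödel ¬ of 0 = 1 (operand is 0)
  (B ∧ not B) = min(0, 1) = 0
  (B ∧ (B ∧ not B)) = min(0, 0) = 0
  not A: Gödel ¬ of 0 = 1 (operand is 0)
  (not A ∧ B) = min(1, 0) = 0
  ((B ∧ (B ∧ not B)) → (not A ∧ B)): 0 ≤ 0, so result = 1
  (((not A ∧ B) → (B ∧ (B ∧ not B))) ∨ ((B ∧ (B ∧ not B)) → (not A ∧ B))) = max(1, 1) = 1
All 25 assignments give value 1 — the formula is a G_5-tautology.

1.00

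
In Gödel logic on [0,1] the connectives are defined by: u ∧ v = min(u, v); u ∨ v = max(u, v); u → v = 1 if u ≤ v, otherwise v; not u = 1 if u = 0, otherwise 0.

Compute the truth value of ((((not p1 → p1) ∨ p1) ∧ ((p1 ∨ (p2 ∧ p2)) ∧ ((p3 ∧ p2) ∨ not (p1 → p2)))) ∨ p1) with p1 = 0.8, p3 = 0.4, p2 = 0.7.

0.80

not p1: Gödel ¬ of 0.8 = 0 (operand ≠ 0)
(not p1 → p1): 0 ≤ 0.8, so result = 1
((not p1 → p1) ∨ p1) = max(1, 0.8) = 1
(p2 ∧ p2) = min(0.7, 0.7) = 0.7
(p1 ∨ (p2 ∧ p2)) = max(0.8, 0.7) = 0.8
(p3 ∧ p2) = min(0.4, 0.7) = 0.4
(p1 → p2): 0.8 > 0.7, so result = 0.7
not (p1 → p2): Gödel ¬ of 0.7 = 0 (operand ≠ 0)
((p3 ∧ p2) ∨ not (p1 → p2)) = max(0.4, 0) = 0.4
((p1 ∨ (p2 ∧ p2)) ∧ ((p3 ∧ p2) ∨ not (p1 → p2))) = min(0.8, 0.4) = 0.4
(((not p1 → p1) ∨ p1) ∧ ((p1 ∨ (p2 ∧ p2)) ∧ ((p3 ∧ p2) ∨ not (p1 → p2)))) = min(1, 0.4) = 0.4
((((not p1 → p1) ∨ p1) ∧ ((p1 ∨ (p2 ∧ p2)) ∧ ((p3 ∧ p2) ∨ not (p1 → p2)))) ∨ p1) = max(0.4, 0.8) = 0.8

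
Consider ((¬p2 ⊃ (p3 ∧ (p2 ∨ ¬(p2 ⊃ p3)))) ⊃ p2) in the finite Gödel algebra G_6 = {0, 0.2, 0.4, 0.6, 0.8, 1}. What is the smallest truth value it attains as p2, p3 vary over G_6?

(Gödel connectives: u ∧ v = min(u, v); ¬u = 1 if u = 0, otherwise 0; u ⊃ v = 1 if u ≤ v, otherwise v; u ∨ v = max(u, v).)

0.20

The minimum is attained at p2 = 0.2, p3 = 0:
  ¬p2: Gödel ¬ of 0.2 = 0 (operand ≠ 0)
  (p2 ⊃ p3): 0.2 > 0, so result = 0
  ¬(p2 ⊃ p3): Gödel ¬ of 0 = 1 (operand is 0)
  (p2 ∨ ¬(p2 ⊃ p3)) = max(0.2, 1) = 1
  (p3 ∧ (p2 ∨ ¬(p2 ⊃ p3))) = min(0, 1) = 0
  (¬p2 ⊃ (p3 ∧ (p2 ∨ ¬(p2 ⊃ p3)))): 0 ≤ 0, so result = 1
  ((¬p2 ⊃ (p3 ∧ (p2 ∨ ¬(p2 ⊃ p3)))) ⊃ p2): 1 > 0.2, so result = 0.2
Checking all 36 assignments confirms none give a value below 0.20.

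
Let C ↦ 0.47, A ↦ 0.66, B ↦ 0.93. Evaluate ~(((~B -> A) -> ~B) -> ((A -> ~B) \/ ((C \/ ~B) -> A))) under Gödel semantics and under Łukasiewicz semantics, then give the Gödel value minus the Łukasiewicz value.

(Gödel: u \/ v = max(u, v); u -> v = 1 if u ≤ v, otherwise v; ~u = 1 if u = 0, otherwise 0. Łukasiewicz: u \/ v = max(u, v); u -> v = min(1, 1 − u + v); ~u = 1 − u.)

Gödel evaluation:
  ~B: Gödel ¬ of 0.93 = 0 (operand ≠ 0)
  (~B -> A): 0 ≤ 0.66, so result = 1
  ~B: Gödel ¬ of 0.93 = 0 (operand ≠ 0)
  ((~B -> A) -> ~B): 1 > 0, so result = 0
  ~B: Gödel ¬ of 0.93 = 0 (operand ≠ 0)
  (A -> ~B): 0.66 > 0, so result = 0
  ~B: Gödel ¬ of 0.93 = 0 (operand ≠ 0)
  (C \/ ~B) = max(0.47, 0) = 0.47
  ((C \/ ~B) -> A): 0.47 ≤ 0.66, so result = 1
  ((A -> ~B) \/ ((C \/ ~B) -> A)) = max(0, 1) = 1
  (((~B -> A) -> ~B) -> ((A -> ~B) \/ ((C \/ ~B) -> A))): 0 ≤ 1, so result = 1
  ~(((~B -> A) -> ~B) -> ((A -> ~B) \/ ((C \/ ~B) -> A))): Gödel ¬ of 1 = 0 (operand ≠ 0)
  Gödel value = 0
Łukasiewicz evaluation:
  ~B: Łukasiewicz ¬ gives 1 − 0.93 = 0.07
  (~B -> A): min(1, 1 − 0.07 + 0.66) = 1
  ~B: Łukasiewicz ¬ gives 1 − 0.93 = 0.07
  ((~B -> A) -> ~B): min(1, 1 − 1 + 0.07) = 0.07
  ~B: Łukasiewicz ¬ gives 1 − 0.93 = 0.07
  (A -> ~B): min(1, 1 − 0.66 + 0.07) = 0.41
  ~B: Łukasiewicz ¬ gives 1 − 0.93 = 0.07
  (C \/ ~B) = max(0.47, 0.07) = 0.47
  ((C \/ ~B) -> A): min(1, 1 − 0.47 + 0.66) = 1
  ((A -> ~B) \/ ((C \/ ~B) -> A)) = max(0.41, 1) = 1
  (((~B -> A) -> ~B) -> ((A -> ~B) \/ ((C \/ ~B) -> A))): min(1, 1 − 0.07 + 1) = 1
  ~(((~B -> A) -> ~B) -> ((A -> ~B) \/ ((C \/ ~B) -> A))): Łukasiewicz ¬ gives 1 − 1 = 0
  Łukasiewicz value = 0
Difference: 0 − 0 = 0.00

0.00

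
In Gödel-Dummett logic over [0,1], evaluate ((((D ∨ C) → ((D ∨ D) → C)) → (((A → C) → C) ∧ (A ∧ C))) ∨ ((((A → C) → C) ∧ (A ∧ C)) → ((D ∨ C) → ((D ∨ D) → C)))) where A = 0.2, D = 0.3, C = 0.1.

(D ∨ C) = max(0.3, 0.1) = 0.3
(D ∨ D) = max(0.3, 0.3) = 0.3
((D ∨ D) → C): 0.3 > 0.1, so result = 0.1
((D ∨ C) → ((D ∨ D) → C)): 0.3 > 0.1, so result = 0.1
(A → C): 0.2 > 0.1, so result = 0.1
((A → C) → C): 0.1 ≤ 0.1, so result = 1
(A ∧ C) = min(0.2, 0.1) = 0.1
(((A → C) → C) ∧ (A ∧ C)) = min(1, 0.1) = 0.1
(((D ∨ C) → ((D ∨ D) → C)) → (((A → C) → C) ∧ (A ∧ C))): 0.1 ≤ 0.1, so result = 1
(A → C): 0.2 > 0.1, so result = 0.1
((A → C) → C): 0.1 ≤ 0.1, so result = 1
(A ∧ C) = min(0.2, 0.1) = 0.1
(((A → C) → C) ∧ (A ∧ C)) = min(1, 0.1) = 0.1
(D ∨ C) = max(0.3, 0.1) = 0.3
(D ∨ D) = max(0.3, 0.3) = 0.3
((D ∨ D) → C): 0.3 > 0.1, so result = 0.1
((D ∨ C) → ((D ∨ D) → C)): 0.3 > 0.1, so result = 0.1
((((A → C) → C) ∧ (A ∧ C)) → ((D ∨ C) → ((D ∨ D) → C))): 0.1 ≤ 0.1, so result = 1
((((D ∨ C) → ((D ∨ D) → C)) → (((A → C) → C) ∧ (A ∧ C))) ∨ ((((A → C) → C) ∧ (A ∧ C)) → ((D ∨ C) → ((D ∨ D) → C)))) = max(1, 1) = 1

1.00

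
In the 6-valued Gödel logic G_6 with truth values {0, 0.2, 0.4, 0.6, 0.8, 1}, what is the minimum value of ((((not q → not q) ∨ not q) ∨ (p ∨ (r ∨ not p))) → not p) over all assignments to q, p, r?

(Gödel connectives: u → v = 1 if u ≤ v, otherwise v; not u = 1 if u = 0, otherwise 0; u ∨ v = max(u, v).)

0.00

The minimum is attained at q = 0, p = 0.2, r = 0:
  not q: Gödel ¬ of 0 = 1 (operand is 0)
  not q: Gödel ¬ of 0 = 1 (operand is 0)
  (not q → not q): 1 ≤ 1, so result = 1
  not q: Gödel ¬ of 0 = 1 (operand is 0)
  ((not q → not q) ∨ not q) = max(1, 1) = 1
  not p: Gödel ¬ of 0.2 = 0 (operand ≠ 0)
  (r ∨ not p) = max(0, 0) = 0
  (p ∨ (r ∨ not p)) = max(0.2, 0) = 0.2
  (((not q → not q) ∨ not q) ∨ (p ∨ (r ∨ not p))) = max(1, 0.2) = 1
  not p: Gödel ¬ of 0.2 = 0 (operand ≠ 0)
  ((((not q → not q) ∨ not q) ∨ (p ∨ (r ∨ not p))) → not p): 1 > 0, so result = 0
Checking all 216 assignments confirms none give a value below 0.00.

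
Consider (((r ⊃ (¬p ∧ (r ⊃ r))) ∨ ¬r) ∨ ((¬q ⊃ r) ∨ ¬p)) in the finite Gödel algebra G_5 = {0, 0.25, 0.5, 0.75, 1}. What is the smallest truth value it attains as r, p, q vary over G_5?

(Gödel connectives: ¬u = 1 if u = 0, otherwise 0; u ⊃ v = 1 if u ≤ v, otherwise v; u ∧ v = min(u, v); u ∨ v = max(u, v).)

The minimum is attained at r = 0.25, p = 0.25, q = 0:
  ¬p: Gödel ¬ of 0.25 = 0 (operand ≠ 0)
  (r ⊃ r): 0.25 ≤ 0.25, so result = 1
  (¬p ∧ (r ⊃ r)) = min(0, 1) = 0
  (r ⊃ (¬p ∧ (r ⊃ r))): 0.25 > 0, so result = 0
  ¬r: Gödel ¬ of 0.25 = 0 (operand ≠ 0)
  ((r ⊃ (¬p ∧ (r ⊃ r))) ∨ ¬r) = max(0, 0) = 0
  ¬q: Gödel ¬ of 0 = 1 (operand is 0)
  (¬q ⊃ r): 1 > 0.25, so result = 0.25
  ¬p: Gödel ¬ of 0.25 = 0 (operand ≠ 0)
  ((¬q ⊃ r) ∨ ¬p) = max(0.25, 0) = 0.25
  (((r ⊃ (¬p ∧ (r ⊃ r))) ∨ ¬r) ∨ ((¬q ⊃ r) ∨ ¬p)) = max(0, 0.25) = 0.25
Checking all 125 assignments confirms none give a value below 0.25.

0.25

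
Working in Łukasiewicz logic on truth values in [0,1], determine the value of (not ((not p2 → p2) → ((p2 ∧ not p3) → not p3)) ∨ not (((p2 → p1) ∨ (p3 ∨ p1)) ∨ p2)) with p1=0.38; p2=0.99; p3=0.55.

0.01

not p2: Łukasiewicz ¬ gives 1 − 0.99 = 0.01
(not p2 → p2): min(1, 1 − 0.01 + 0.99) = 1
not p3: Łukasiewicz ¬ gives 1 − 0.55 = 0.45
(p2 ∧ not p3) = min(0.99, 0.45) = 0.45
not p3: Łukasiewicz ¬ gives 1 − 0.55 = 0.45
((p2 ∧ not p3) → not p3): min(1, 1 − 0.45 + 0.45) = 1
((not p2 → p2) → ((p2 ∧ not p3) → not p3)): min(1, 1 − 1 + 1) = 1
not ((not p2 → p2) → ((p2 ∧ not p3) → not p3)): Łukasiewicz ¬ gives 1 − 1 = 0
(p2 → p1): min(1, 1 − 0.99 + 0.38) = 0.39
(p3 ∨ p1) = max(0.55, 0.38) = 0.55
((p2 → p1) ∨ (p3 ∨ p1)) = max(0.39, 0.55) = 0.55
(((p2 → p1) ∨ (p3 ∨ p1)) ∨ p2) = max(0.55, 0.99) = 0.99
not (((p2 → p1) ∨ (p3 ∨ p1)) ∨ p2): Łukasiewicz ¬ gives 1 − 0.99 = 0.01
(not ((not p2 → p2) → ((p2 ∧ not p3) → not p3)) ∨ not (((p2 → p1) ∨ (p3 ∨ p1)) ∨ p2)) = max(0, 0.01) = 0.01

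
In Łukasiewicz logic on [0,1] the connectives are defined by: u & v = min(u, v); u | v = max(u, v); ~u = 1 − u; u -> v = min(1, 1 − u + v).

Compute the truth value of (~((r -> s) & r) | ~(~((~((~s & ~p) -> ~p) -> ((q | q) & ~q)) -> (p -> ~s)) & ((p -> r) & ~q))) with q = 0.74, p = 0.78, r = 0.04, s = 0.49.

(r -> s): min(1, 1 − 0.04 + 0.49) = 1
((r -> s) & r) = min(1, 0.04) = 0.04
~((r -> s) & r): Łukasiewicz ¬ gives 1 − 0.04 = 0.96
~s: Łukasiewicz ¬ gives 1 − 0.49 = 0.51
~p: Łukasiewicz ¬ gives 1 − 0.78 = 0.22
(~s & ~p) = min(0.51, 0.22) = 0.22
~p: Łukasiewicz ¬ gives 1 − 0.78 = 0.22
((~s & ~p) -> ~p): min(1, 1 − 0.22 + 0.22) = 1
~((~s & ~p) -> ~p): Łukasiewicz ¬ gives 1 − 1 = 0
(q | q) = max(0.74, 0.74) = 0.74
~q: Łukasiewicz ¬ gives 1 − 0.74 = 0.26
((q | q) & ~q) = min(0.74, 0.26) = 0.26
(~((~s & ~p) -> ~p) -> ((q | q) & ~q)): min(1, 1 − 0 + 0.26) = 1
~s: Łukasiewicz ¬ gives 1 − 0.49 = 0.51
(p -> ~s): min(1, 1 − 0.78 + 0.51) = 0.73
((~((~s & ~p) -> ~p) -> ((q | q) & ~q)) -> (p -> ~s)): min(1, 1 − 1 + 0.73) = 0.73
~((~((~s & ~p) -> ~p) -> ((q | q) & ~q)) -> (p -> ~s)): Łukasiewicz ¬ gives 1 − 0.73 = 0.27
(p -> r): min(1, 1 − 0.78 + 0.04) = 0.26
~q: Łukasiewicz ¬ gives 1 − 0.74 = 0.26
((p -> r) & ~q) = min(0.26, 0.26) = 0.26
(~((~((~s & ~p) -> ~p) -> ((q | q) & ~q)) -> (p -> ~s)) & ((p -> r) & ~q)) = min(0.27, 0.26) = 0.26
~(~((~((~s & ~p) -> ~p) -> ((q | q) & ~q)) -> (p -> ~s)) & ((p -> r) & ~q)): Łukasiewicz ¬ gives 1 − 0.26 = 0.74
(~((r -> s) & r) | ~(~((~((~s & ~p) -> ~p) -> ((q | q) & ~q)) -> (p -> ~s)) & ((p -> r) & ~q))) = max(0.96, 0.74) = 0.96

0.96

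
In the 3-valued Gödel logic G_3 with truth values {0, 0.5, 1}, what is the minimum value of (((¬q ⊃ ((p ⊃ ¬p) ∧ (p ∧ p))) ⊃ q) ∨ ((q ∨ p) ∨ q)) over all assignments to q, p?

0.50

The minimum is attained at q = 0.5, p = 0:
  ¬q: Gödel ¬ of 0.5 = 0 (operand ≠ 0)
  ¬p: Gödel ¬ of 0 = 1 (operand is 0)
  (p ⊃ ¬p): 0 ≤ 1, so result = 1
  (p ∧ p) = min(0, 0) = 0
  ((p ⊃ ¬p) ∧ (p ∧ p)) = min(1, 0) = 0
  (¬q ⊃ ((p ⊃ ¬p) ∧ (p ∧ p))): 0 ≤ 0, so result = 1
  ((¬q ⊃ ((p ⊃ ¬p) ∧ (p ∧ p))) ⊃ q): 1 > 0.5, so result = 0.5
  (q ∨ p) = max(0.5, 0) = 0.5
  ((q ∨ p) ∨ q) = max(0.5, 0.5) = 0.5
  (((¬q ⊃ ((p ⊃ ¬p) ∧ (p ∧ p))) ⊃ q) ∨ ((q ∨ p) ∨ q)) = max(0.5, 0.5) = 0.5
Checking all 9 assignments confirms none give a value below 0.50.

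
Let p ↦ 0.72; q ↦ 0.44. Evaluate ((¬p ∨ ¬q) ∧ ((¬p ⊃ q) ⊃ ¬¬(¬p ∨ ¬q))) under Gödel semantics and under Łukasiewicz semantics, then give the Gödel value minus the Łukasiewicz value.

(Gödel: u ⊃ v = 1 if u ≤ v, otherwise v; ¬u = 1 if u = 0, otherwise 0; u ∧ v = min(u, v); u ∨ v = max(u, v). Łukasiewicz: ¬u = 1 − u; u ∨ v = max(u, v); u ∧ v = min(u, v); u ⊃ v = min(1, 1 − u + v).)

Gödel evaluation:
  ¬p: Gödel ¬ of 0.72 = 0 (operand ≠ 0)
  ¬q: Gödel ¬ of 0.44 = 0 (operand ≠ 0)
  (¬p ∨ ¬q) = max(0, 0) = 0
  ¬p: Gödel ¬ of 0.72 = 0 (operand ≠ 0)
  (¬p ⊃ q): 0 ≤ 0.44, so result = 1
  ¬p: Gödel ¬ of 0.72 = 0 (operand ≠ 0)
  ¬q: Gödel ¬ of 0.44 = 0 (operand ≠ 0)
  (¬p ∨ ¬q) = max(0, 0) = 0
  ¬(¬p ∨ ¬q): Gödel ¬ of 0 = 1 (operand is 0)
  ¬¬(¬p ∨ ¬q): Gödel ¬ of 1 = 0 (operand ≠ 0)
  ((¬p ⊃ q) ⊃ ¬¬(¬p ∨ ¬q)): 1 > 0, so result = 0
  ((¬p ∨ ¬q) ∧ ((¬p ⊃ q) ⊃ ¬¬(¬p ∨ ¬q))) = min(0, 0) = 0
  Gödel value = 0
Łukasiewicz evaluation:
  ¬p: Łukasiewicz ¬ gives 1 − 0.72 = 0.28
  ¬q: Łukasiewicz ¬ gives 1 − 0.44 = 0.56
  (¬p ∨ ¬q) = max(0.28, 0.56) = 0.56
  ¬p: Łukasiewicz ¬ gives 1 − 0.72 = 0.28
  (¬p ⊃ q): min(1, 1 − 0.28 + 0.44) = 1
  ¬p: Łukasiewicz ¬ gives 1 − 0.72 = 0.28
  ¬q: Łukasiewicz ¬ gives 1 − 0.44 = 0.56
  (¬p ∨ ¬q) = max(0.28, 0.56) = 0.56
  ¬(¬p ∨ ¬q): Łukasiewicz ¬ gives 1 − 0.56 = 0.44
  ¬¬(¬p ∨ ¬q): Łukasiewicz ¬ gives 1 − 0.44 = 0.56
  ((¬p ⊃ q) ⊃ ¬¬(¬p ∨ ¬q)): min(1, 1 − 1 + 0.56) = 0.56
  ((¬p ∨ ¬q) ∧ ((¬p ⊃ q) ⊃ ¬¬(¬p ∨ ¬q))) = min(0.56, 0.56) = 0.56
  Łukasiewicz value = 0.56
Difference: 0 − 0.56 = -0.56

-0.56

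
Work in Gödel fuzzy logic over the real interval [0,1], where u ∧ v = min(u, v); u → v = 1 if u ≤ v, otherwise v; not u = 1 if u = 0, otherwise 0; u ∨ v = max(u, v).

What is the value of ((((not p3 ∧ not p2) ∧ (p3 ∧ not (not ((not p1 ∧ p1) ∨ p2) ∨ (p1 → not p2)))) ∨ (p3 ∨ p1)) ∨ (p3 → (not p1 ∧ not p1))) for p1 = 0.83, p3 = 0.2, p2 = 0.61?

0.83

not p3: Gödel ¬ of 0.2 = 0 (operand ≠ 0)
not p2: Gödel ¬ of 0.61 = 0 (operand ≠ 0)
(not p3 ∧ not p2) = min(0, 0) = 0
not p1: Gödel ¬ of 0.83 = 0 (operand ≠ 0)
(not p1 ∧ p1) = min(0, 0.83) = 0
((not p1 ∧ p1) ∨ p2) = max(0, 0.61) = 0.61
not ((not p1 ∧ p1) ∨ p2): Gödel ¬ of 0.61 = 0 (operand ≠ 0)
not p2: Gödel ¬ of 0.61 = 0 (operand ≠ 0)
(p1 → not p2): 0.83 > 0, so result = 0
(not ((not p1 ∧ p1) ∨ p2) ∨ (p1 → not p2)) = max(0, 0) = 0
not (not ((not p1 ∧ p1) ∨ p2) ∨ (p1 → not p2)): Gödel ¬ of 0 = 1 (operand is 0)
(p3 ∧ not (not ((not p1 ∧ p1) ∨ p2) ∨ (p1 → not p2))) = min(0.2, 1) = 0.2
((not p3 ∧ not p2) ∧ (p3 ∧ not (not ((not p1 ∧ p1) ∨ p2) ∨ (p1 → not p2)))) = min(0, 0.2) = 0
(p3 ∨ p1) = max(0.2, 0.83) = 0.83
(((not p3 ∧ not p2) ∧ (p3 ∧ not (not ((not p1 ∧ p1) ∨ p2) ∨ (p1 → not p2)))) ∨ (p3 ∨ p1)) = max(0, 0.83) = 0.83
not p1: Gödel ¬ of 0.83 = 0 (operand ≠ 0)
not p1: Gödel ¬ of 0.83 = 0 (operand ≠ 0)
(not p1 ∧ not p1) = min(0, 0) = 0
(p3 → (not p1 ∧ not p1)): 0.2 > 0, so result = 0
((((not p3 ∧ not p2) ∧ (p3 ∧ not (not ((not p1 ∧ p1) ∨ p2) ∨ (p1 → not p2)))) ∨ (p3 ∨ p1)) ∨ (p3 → (not p1 ∧ not p1))) = max(0.83, 0) = 0.83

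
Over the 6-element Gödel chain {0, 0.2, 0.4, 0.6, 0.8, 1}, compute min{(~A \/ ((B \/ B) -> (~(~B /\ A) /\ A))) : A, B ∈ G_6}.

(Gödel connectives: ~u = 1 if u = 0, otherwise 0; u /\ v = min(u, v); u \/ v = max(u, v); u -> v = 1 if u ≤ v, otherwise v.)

0.20

The minimum is attained at A = 0.2, B = 0.4:
  ~A: Gödel ¬ of 0.2 = 0 (operand ≠ 0)
  (B \/ B) = max(0.4, 0.4) = 0.4
  ~B: Gödel ¬ of 0.4 = 0 (operand ≠ 0)
  (~B /\ A) = min(0, 0.2) = 0
  ~(~B /\ A): Gödel ¬ of 0 = 1 (operand is 0)
  (~(~B /\ A) /\ A) = min(1, 0.2) = 0.2
  ((B \/ B) -> (~(~B /\ A) /\ A)): 0.4 > 0.2, so result = 0.2
  (~A \/ ((B \/ B) -> (~(~B /\ A) /\ A))) = max(0, 0.2) = 0.2
Checking all 36 assignments confirms none give a value below 0.20.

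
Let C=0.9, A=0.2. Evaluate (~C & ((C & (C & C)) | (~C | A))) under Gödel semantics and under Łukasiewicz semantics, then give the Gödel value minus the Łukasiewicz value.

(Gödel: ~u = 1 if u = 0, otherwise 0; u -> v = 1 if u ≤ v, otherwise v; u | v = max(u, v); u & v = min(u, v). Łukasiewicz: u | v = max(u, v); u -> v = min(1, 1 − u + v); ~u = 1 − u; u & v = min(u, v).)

-0.10

Gödel evaluation:
  ~C: Gödel ¬ of 0.9 = 0 (operand ≠ 0)
  (C & C) = min(0.9, 0.9) = 0.9
  (C & (C & C)) = min(0.9, 0.9) = 0.9
  ~C: Gödel ¬ of 0.9 = 0 (operand ≠ 0)
  (~C | A) = max(0, 0.2) = 0.2
  ((C & (C & C)) | (~C | A)) = max(0.9, 0.2) = 0.9
  (~C & ((C & (C & C)) | (~C | A))) = min(0, 0.9) = 0
  Gödel value = 0
Łukasiewicz evaluation:
  ~C: Łukasiewicz ¬ gives 1 − 0.9 = 0.1
  (C & C) = min(0.9, 0.9) = 0.9
  (C & (C & C)) = min(0.9, 0.9) = 0.9
  ~C: Łukasiewicz ¬ gives 1 − 0.9 = 0.1
  (~C | A) = max(0.1, 0.2) = 0.2
  ((C & (C & C)) | (~C | A)) = max(0.9, 0.2) = 0.9
  (~C & ((C & (C & C)) | (~C | A))) = min(0.1, 0.9) = 0.1
  Łukasiewicz value = 0.1
Difference: 0 − 0.1 = -0.10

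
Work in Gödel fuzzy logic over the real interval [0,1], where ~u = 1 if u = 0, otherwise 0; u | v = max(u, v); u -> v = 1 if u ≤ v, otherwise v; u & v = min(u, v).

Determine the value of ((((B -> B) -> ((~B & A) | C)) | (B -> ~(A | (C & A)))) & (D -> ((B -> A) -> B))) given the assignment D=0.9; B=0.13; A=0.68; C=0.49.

0.13

(B -> B): 0.13 ≤ 0.13, so result = 1
~B: Gödel ¬ of 0.13 = 0 (operand ≠ 0)
(~B & A) = min(0, 0.68) = 0
((~B & A) | C) = max(0, 0.49) = 0.49
((B -> B) -> ((~B & A) | C)): 1 > 0.49, so result = 0.49
(C & A) = min(0.49, 0.68) = 0.49
(A | (C & A)) = max(0.68, 0.49) = 0.68
~(A | (C & A)): Gödel ¬ of 0.68 = 0 (operand ≠ 0)
(B -> ~(A | (C & A))): 0.13 > 0, so result = 0
(((B -> B) -> ((~B & A) | C)) | (B -> ~(A | (C & A)))) = max(0.49, 0) = 0.49
(B -> A): 0.13 ≤ 0.68, so result = 1
((B -> A) -> B): 1 > 0.13, so result = 0.13
(D -> ((B -> A) -> B)): 0.9 > 0.13, so result = 0.13
((((B -> B) -> ((~B & A) | C)) | (B -> ~(A | (C & A)))) & (D -> ((B -> A) -> B))) = min(0.49, 0.13) = 0.13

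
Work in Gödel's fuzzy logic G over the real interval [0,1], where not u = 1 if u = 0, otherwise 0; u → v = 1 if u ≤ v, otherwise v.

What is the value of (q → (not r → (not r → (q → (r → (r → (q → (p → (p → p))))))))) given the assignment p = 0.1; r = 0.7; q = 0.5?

1.00

not r: Gödel ¬ of 0.7 = 0 (operand ≠ 0)
not r: Gödel ¬ of 0.7 = 0 (operand ≠ 0)
(p → p): 0.1 ≤ 0.1, so result = 1
(p → (p → p)): 0.1 ≤ 1, so result = 1
(q → (p → (p → p))): 0.5 ≤ 1, so result = 1
(r → (q → (p → (p → p)))): 0.7 ≤ 1, so result = 1
(r → (r → (q → (p → (p → p))))): 0.7 ≤ 1, so result = 1
(q → (r → (r → (q → (p → (p → p)))))): 0.5 ≤ 1, so result = 1
(not r → (q → (r → (r → (q → (p → (p → p))))))): 0 ≤ 1, so result = 1
(not r → (not r → (q → (r → (r → (q → (p → (p → p)))))))): 0 ≤ 1, so result = 1
(q → (not r → (not r → (q → (r → (r → (q → (p → (p → p))))))))): 0.5 ≤ 1, so result = 1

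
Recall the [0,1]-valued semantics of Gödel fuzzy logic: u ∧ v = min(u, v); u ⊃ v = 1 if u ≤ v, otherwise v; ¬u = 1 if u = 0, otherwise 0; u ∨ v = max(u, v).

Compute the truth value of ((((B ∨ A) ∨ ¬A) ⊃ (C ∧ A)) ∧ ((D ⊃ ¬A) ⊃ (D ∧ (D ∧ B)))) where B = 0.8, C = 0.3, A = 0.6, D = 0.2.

0.30

(B ∨ A) = max(0.8, 0.6) = 0.8
¬A: Gödel ¬ of 0.6 = 0 (operand ≠ 0)
((B ∨ A) ∨ ¬A) = max(0.8, 0) = 0.8
(C ∧ A) = min(0.3, 0.6) = 0.3
(((B ∨ A) ∨ ¬A) ⊃ (C ∧ A)): 0.8 > 0.3, so result = 0.3
¬A: Gödel ¬ of 0.6 = 0 (operand ≠ 0)
(D ⊃ ¬A): 0.2 > 0, so result = 0
(D ∧ B) = min(0.2, 0.8) = 0.2
(D ∧ (D ∧ B)) = min(0.2, 0.2) = 0.2
((D ⊃ ¬A) ⊃ (D ∧ (D ∧ B))): 0 ≤ 0.2, so result = 1
((((B ∨ A) ∨ ¬A) ⊃ (C ∧ A)) ∧ ((D ⊃ ¬A) ⊃ (D ∧ (D ∧ B)))) = min(0.3, 1) = 0.3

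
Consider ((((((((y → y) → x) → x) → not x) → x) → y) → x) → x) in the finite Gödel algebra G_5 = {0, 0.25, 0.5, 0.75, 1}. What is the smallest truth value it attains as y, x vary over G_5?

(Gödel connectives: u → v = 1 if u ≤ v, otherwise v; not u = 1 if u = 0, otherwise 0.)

The minimum is attained at y = 0, x = 0.25:
  (y → y): 0 ≤ 0, so result = 1
  ((y → y) → x): 1 > 0.25, so result = 0.25
  (((y → y) → x) → x): 0.25 ≤ 0.25, so result = 1
  not x: Gödel ¬ of 0.25 = 0 (operand ≠ 0)
  ((((y → y) → x) → x) → not x): 1 > 0, so result = 0
  (((((y → y) → x) → x) → not x) → x): 0 ≤ 0.25, so result = 1
  ((((((y → y) → x) → x) → not x) → x) → y): 1 > 0, so result = 0
  (((((((y → y) → x) → x) → not x) → x) → y) → x): 0 ≤ 0.25, so result = 1
  ((((((((y → y) → x) → x) → not x) → x) → y) → x) → x): 1 > 0.25, so result = 0.25
Checking all 25 assignments confirms none give a value below 0.25.

0.25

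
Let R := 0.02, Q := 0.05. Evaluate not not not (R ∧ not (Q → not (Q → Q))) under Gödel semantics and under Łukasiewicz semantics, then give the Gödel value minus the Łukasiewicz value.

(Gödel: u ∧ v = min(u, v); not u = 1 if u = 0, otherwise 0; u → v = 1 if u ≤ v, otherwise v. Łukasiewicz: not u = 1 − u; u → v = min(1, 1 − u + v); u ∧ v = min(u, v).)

-0.98

Gödel evaluation:
  (Q → Q): 0.05 ≤ 0.05, so result = 1
  not (Q → Q): Gödel ¬ of 1 = 0 (operand ≠ 0)
  (Q → not (Q → Q)): 0.05 > 0, so result = 0
  not (Q → not (Q → Q)): Gödel ¬ of 0 = 1 (operand is 0)
  (R ∧ not (Q → not (Q → Q))) = min(0.02, 1) = 0.02
  not (R ∧ not (Q → not (Q → Q))): Gödel ¬ of 0.02 = 0 (operand ≠ 0)
  not not (R ∧ not (Q → not (Q → Q))): Gödel ¬ of 0 = 1 (operand is 0)
  not not not (R ∧ not (Q → not (Q → Q))): Gödel ¬ of 1 = 0 (operand ≠ 0)
  Gödel value = 0
Łukasiewicz evaluation:
  (Q → Q): min(1, 1 − 0.05 + 0.05) = 1
  not (Q → Q): Łukasiewicz ¬ gives 1 − 1 = 0
  (Q → not (Q → Q)): min(1, 1 − 0.05 + 0) = 0.95
  not (Q → not (Q → Q)): Łukasiewicz ¬ gives 1 − 0.95 = 0.05
  (R ∧ not (Q → not (Q → Q))) = min(0.02, 0.05) = 0.02
  not (R ∧ not (Q → not (Q → Q))): Łukasiewicz ¬ gives 1 − 0.02 = 0.98
  not not (R ∧ not (Q → not (Q → Q))): Łukasiewicz ¬ gives 1 − 0.98 = 0.02
  not not not (R ∧ not (Q → not (Q → Q))): Łukasiewicz ¬ gives 1 − 0.02 = 0.98
  Łukasiewicz value = 0.98
Difference: 0 − 0.98 = -0.98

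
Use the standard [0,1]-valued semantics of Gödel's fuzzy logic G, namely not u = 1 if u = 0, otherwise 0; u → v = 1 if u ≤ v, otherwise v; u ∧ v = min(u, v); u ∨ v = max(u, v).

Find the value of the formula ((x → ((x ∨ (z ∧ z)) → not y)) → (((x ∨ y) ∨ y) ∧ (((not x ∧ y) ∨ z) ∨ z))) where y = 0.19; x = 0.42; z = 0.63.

1.00

(z ∧ z) = min(0.63, 0.63) = 0.63
(x ∨ (z ∧ z)) = max(0.42, 0.63) = 0.63
not y: Gödel ¬ of 0.19 = 0 (operand ≠ 0)
((x ∨ (z ∧ z)) → not y): 0.63 > 0, so result = 0
(x → ((x ∨ (z ∧ z)) → not y)): 0.42 > 0, so result = 0
(x ∨ y) = max(0.42, 0.19) = 0.42
((x ∨ y) ∨ y) = max(0.42, 0.19) = 0.42
not x: Gödel ¬ of 0.42 = 0 (operand ≠ 0)
(not x ∧ y) = min(0, 0.19) = 0
((not x ∧ y) ∨ z) = max(0, 0.63) = 0.63
(((not x ∧ y) ∨ z) ∨ z) = max(0.63, 0.63) = 0.63
(((x ∨ y) ∨ y) ∧ (((not x ∧ y) ∨ z) ∨ z)) = min(0.42, 0.63) = 0.42
((x → ((x ∨ (z ∧ z)) → not y)) → (((x ∨ y) ∨ y) ∧ (((not x ∧ y) ∨ z) ∨ z))): 0 ≤ 0.42, so result = 1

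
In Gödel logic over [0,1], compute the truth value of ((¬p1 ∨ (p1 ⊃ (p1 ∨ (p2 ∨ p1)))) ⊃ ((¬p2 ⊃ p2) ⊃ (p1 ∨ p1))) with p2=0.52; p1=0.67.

0.67

¬p1: Gödel ¬ of 0.67 = 0 (operand ≠ 0)
(p2 ∨ p1) = max(0.52, 0.67) = 0.67
(p1 ∨ (p2 ∨ p1)) = max(0.67, 0.67) = 0.67
(p1 ⊃ (p1 ∨ (p2 ∨ p1))): 0.67 ≤ 0.67, so result = 1
(¬p1 ∨ (p1 ⊃ (p1 ∨ (p2 ∨ p1)))) = max(0, 1) = 1
¬p2: Gödel ¬ of 0.52 = 0 (operand ≠ 0)
(¬p2 ⊃ p2): 0 ≤ 0.52, so result = 1
(p1 ∨ p1) = max(0.67, 0.67) = 0.67
((¬p2 ⊃ p2) ⊃ (p1 ∨ p1)): 1 > 0.67, so result = 0.67
((¬p1 ∨ (p1 ⊃ (p1 ∨ (p2 ∨ p1)))) ⊃ ((¬p2 ⊃ p2) ⊃ (p1 ∨ p1))): 1 > 0.67, so result = 0.67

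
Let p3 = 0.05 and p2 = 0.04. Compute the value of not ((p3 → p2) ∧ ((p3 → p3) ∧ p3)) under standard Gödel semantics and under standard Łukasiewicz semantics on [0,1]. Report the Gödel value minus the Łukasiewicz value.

Gödel evaluation:
  (p3 → p2): 0.05 > 0.04, so result = 0.04
  (p3 → p3): 0.05 ≤ 0.05, so result = 1
  ((p3 → p3) ∧ p3) = min(1, 0.05) = 0.05
  ((p3 → p2) ∧ ((p3 → p3) ∧ p3)) = min(0.04, 0.05) = 0.04
  not ((p3 → p2) ∧ ((p3 → p3) ∧ p3)): Gödel ¬ of 0.04 = 0 (operand ≠ 0)
  Gödel value = 0
Łukasiewicz evaluation:
  (p3 → p2): min(1, 1 − 0.05 + 0.04) = 0.99
  (p3 → p3): min(1, 1 − 0.05 + 0.05) = 1
  ((p3 → p3) ∧ p3) = min(1, 0.05) = 0.05
  ((p3 → p2) ∧ ((p3 → p3) ∧ p3)) = min(0.99, 0.05) = 0.05
  not ((p3 → p2) ∧ ((p3 → p3) ∧ p3)): Łukasiewicz ¬ gives 1 − 0.05 = 0.95
  Łukasiewicz value = 0.95
Difference: 0 − 0.95 = -0.95

-0.95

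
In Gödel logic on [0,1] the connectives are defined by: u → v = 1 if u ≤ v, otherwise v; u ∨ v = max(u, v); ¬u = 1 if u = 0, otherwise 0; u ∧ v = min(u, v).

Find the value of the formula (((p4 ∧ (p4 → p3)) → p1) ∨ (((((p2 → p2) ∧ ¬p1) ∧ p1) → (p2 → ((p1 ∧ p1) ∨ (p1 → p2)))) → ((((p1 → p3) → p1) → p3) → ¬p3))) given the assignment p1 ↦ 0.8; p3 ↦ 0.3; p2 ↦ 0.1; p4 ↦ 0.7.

1.00

(p4 → p3): 0.7 > 0.3, so result = 0.3
(p4 ∧ (p4 → p3)) = min(0.7, 0.3) = 0.3
((p4 ∧ (p4 → p3)) → p1): 0.3 ≤ 0.8, so result = 1
(p2 → p2): 0.1 ≤ 0.1, so result = 1
¬p1: Gödel ¬ of 0.8 = 0 (operand ≠ 0)
((p2 → p2) ∧ ¬p1) = min(1, 0) = 0
(((p2 → p2) ∧ ¬p1) ∧ p1) = min(0, 0.8) = 0
(p1 ∧ p1) = min(0.8, 0.8) = 0.8
(p1 → p2): 0.8 > 0.1, so result = 0.1
((p1 ∧ p1) ∨ (p1 → p2)) = max(0.8, 0.1) = 0.8
(p2 → ((p1 ∧ p1) ∨ (p1 → p2))): 0.1 ≤ 0.8, so result = 1
((((p2 → p2) ∧ ¬p1) ∧ p1) → (p2 → ((p1 ∧ p1) ∨ (p1 → p2)))): 0 ≤ 1, so result = 1
(p1 → p3): 0.8 > 0.3, so result = 0.3
((p1 → p3) → p1): 0.3 ≤ 0.8, so result = 1
(((p1 → p3) → p1) → p3): 1 > 0.3, so result = 0.3
¬p3: Gödel ¬ of 0.3 = 0 (operand ≠ 0)
((((p1 → p3) → p1) → p3) → ¬p3): 0.3 > 0, so result = 0
(((((p2 → p2) ∧ ¬p1) ∧ p1) → (p2 → ((p1 ∧ p1) ∨ (p1 → p2)))) → ((((p1 → p3) → p1) → p3) → ¬p3)): 1 > 0, so result = 0
(((p4 ∧ (p4 → p3)) → p1) ∨ (((((p2 → p2) ∧ ¬p1) ∧ p1) → (p2 → ((p1 ∧ p1) ∨ (p1 → p2)))) → ((((p1 → p3) → p1) → p3) → ¬p3))) = max(1, 0) = 1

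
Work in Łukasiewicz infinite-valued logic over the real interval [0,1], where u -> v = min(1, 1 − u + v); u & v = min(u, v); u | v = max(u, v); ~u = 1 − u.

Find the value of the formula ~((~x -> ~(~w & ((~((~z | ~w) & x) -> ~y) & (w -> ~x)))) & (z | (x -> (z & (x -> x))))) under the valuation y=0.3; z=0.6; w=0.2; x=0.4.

~x: Łukasiewicz ¬ gives 1 − 0.4 = 0.6
~w: Łukasiewicz ¬ gives 1 − 0.2 = 0.8
~z: Łukasiewicz ¬ gives 1 − 0.6 = 0.4
~w: Łukasiewicz ¬ gives 1 − 0.2 = 0.8
(~z | ~w) = max(0.4, 0.8) = 0.8
((~z | ~w) & x) = min(0.8, 0.4) = 0.4
~((~z | ~w) & x): Łukasiewicz ¬ gives 1 − 0.4 = 0.6
~y: Łukasiewicz ¬ gives 1 − 0.3 = 0.7
(~((~z | ~w) & x) -> ~y): min(1, 1 − 0.6 + 0.7) = 1
~x: Łukasiewicz ¬ gives 1 − 0.4 = 0.6
(w -> ~x): min(1, 1 − 0.2 + 0.6) = 1
((~((~z | ~w) & x) -> ~y) & (w -> ~x)) = min(1, 1) = 1
(~w & ((~((~z | ~w) & x) -> ~y) & (w -> ~x))) = min(0.8, 1) = 0.8
~(~w & ((~((~z | ~w) & x) -> ~y) & (w -> ~x))): Łukasiewicz ¬ gives 1 − 0.8 = 0.2
(~x -> ~(~w & ((~((~z | ~w) & x) -> ~y) & (w -> ~x)))): min(1, 1 − 0.6 + 0.2) = 0.6
(x -> x): min(1, 1 − 0.4 + 0.4) = 1
(z & (x -> x)) = min(0.6, 1) = 0.6
(x -> (z & (x -> x))): min(1, 1 − 0.4 + 0.6) = 1
(z | (x -> (z & (x -> x)))) = max(0.6, 1) = 1
((~x -> ~(~w & ((~((~z | ~w) & x) -> ~y) & (w -> ~x)))) & (z | (x -> (z & (x -> x))))) = min(0.6, 1) = 0.6
~((~x -> ~(~w & ((~((~z | ~w) & x) -> ~y) & (w -> ~x)))) & (z | (x -> (z & (x -> x))))): Łukasiewicz ¬ gives 1 − 0.6 = 0.4

0.40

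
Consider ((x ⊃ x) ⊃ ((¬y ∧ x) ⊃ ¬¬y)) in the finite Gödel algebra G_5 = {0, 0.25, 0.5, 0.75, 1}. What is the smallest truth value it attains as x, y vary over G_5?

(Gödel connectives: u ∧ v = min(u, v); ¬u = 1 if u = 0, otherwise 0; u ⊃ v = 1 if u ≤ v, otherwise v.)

The minimum is attained at x = 0.25, y = 0:
  (x ⊃ x): 0.25 ≤ 0.25, so result = 1
  ¬y: Gödel ¬ of 0 = 1 (operand is 0)
  (¬y ∧ x) = min(1, 0.25) = 0.25
  ¬y: Gödel ¬ of 0 = 1 (operand is 0)
  ¬¬y: Gödel ¬ of 1 = 0 (operand ≠ 0)
  ((¬y ∧ x) ⊃ ¬¬y): 0.25 > 0, so result = 0
  ((x ⊃ x) ⊃ ((¬y ∧ x) ⊃ ¬¬y)): 1 > 0, so result = 0
Checking all 25 assignments confirms none give a value below 0.00.

0.00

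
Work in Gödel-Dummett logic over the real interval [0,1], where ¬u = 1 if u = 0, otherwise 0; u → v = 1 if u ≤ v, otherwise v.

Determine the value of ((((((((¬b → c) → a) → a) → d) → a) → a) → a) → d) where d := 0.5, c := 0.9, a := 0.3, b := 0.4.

¬b: Gödel ¬ of 0.4 = 0 (operand ≠ 0)
(¬b → c): 0 ≤ 0.9, so result = 1
((¬b → c) → a): 1 > 0.3, so result = 0.3
(((¬b → c) → a) → a): 0.3 ≤ 0.3, so result = 1
((((¬b → c) → a) → a) → d): 1 > 0.5, so result = 0.5
(((((¬b → c) → a) → a) → d) → a): 0.5 > 0.3, so result = 0.3
((((((¬b → c) → a) → a) → d) → a) → a): 0.3 ≤ 0.3, so result = 1
(((((((¬b → c) → a) → a) → d) → a) → a) → a): 1 > 0.3, so result = 0.3
((((((((¬b → c) → a) → a) → d) → a) → a) → a) → d): 0.3 ≤ 0.5, so result = 1

1.00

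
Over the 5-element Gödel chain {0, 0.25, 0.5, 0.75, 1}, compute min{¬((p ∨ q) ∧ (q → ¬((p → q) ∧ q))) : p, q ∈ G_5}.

0.00

The minimum is attained at p = 0.25, q = 0:
  (p ∨ q) = max(0.25, 0) = 0.25
  (p → q): 0.25 > 0, so result = 0
  ((p → q) ∧ q) = min(0, 0) = 0
  ¬((p → q) ∧ q): Gödel ¬ of 0 = 1 (operand is 0)
  (q → ¬((p → q) ∧ q)): 0 ≤ 1, so result = 1
  ((p ∨ q) ∧ (q → ¬((p → q) ∧ q))) = min(0.25, 1) = 0.25
  ¬((p ∨ q) ∧ (q → ¬((p → q) ∧ q))): Gödel ¬ of 0.25 = 0 (operand ≠ 0)
Checking all 25 assignments confirms none give a value below 0.00.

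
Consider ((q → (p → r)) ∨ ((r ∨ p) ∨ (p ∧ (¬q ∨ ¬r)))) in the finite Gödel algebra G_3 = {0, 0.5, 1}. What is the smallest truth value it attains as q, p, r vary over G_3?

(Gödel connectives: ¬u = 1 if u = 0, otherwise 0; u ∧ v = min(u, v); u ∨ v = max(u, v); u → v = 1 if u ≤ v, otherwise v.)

0.50

The minimum is attained at q = 0.5, p = 0.5, r = 0:
  (p → r): 0.5 > 0, so result = 0
  (q → (p → r)): 0.5 > 0, so result = 0
  (r ∨ p) = max(0, 0.5) = 0.5
  ¬q: Gödel ¬ of 0.5 = 0 (operand ≠ 0)
  ¬r: Gödel ¬ of 0 = 1 (operand is 0)
  (¬q ∨ ¬r) = max(0, 1) = 1
  (p ∧ (¬q ∨ ¬r)) = min(0.5, 1) = 0.5
  ((r ∨ p) ∨ (p ∧ (¬q ∨ ¬r))) = max(0.5, 0.5) = 0.5
  ((q → (p → r)) ∨ ((r ∨ p) ∨ (p ∧ (¬q ∨ ¬r)))) = max(0, 0.5) = 0.5
Checking all 27 assignments confirms none give a value below 0.50.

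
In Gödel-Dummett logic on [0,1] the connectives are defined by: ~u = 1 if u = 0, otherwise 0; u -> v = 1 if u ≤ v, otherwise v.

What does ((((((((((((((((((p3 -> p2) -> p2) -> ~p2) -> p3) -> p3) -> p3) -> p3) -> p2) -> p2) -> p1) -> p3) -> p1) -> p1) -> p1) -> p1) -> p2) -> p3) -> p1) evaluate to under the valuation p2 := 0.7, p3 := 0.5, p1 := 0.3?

(p3 -> p2): 0.5 ≤ 0.7, so result = 1
((p3 -> p2) -> p2): 1 > 0.7, so result = 0.7
~p2: Gödel ¬ of 0.7 = 0 (operand ≠ 0)
(((p3 -> p2) -> p2) -> ~p2): 0.7 > 0, so result = 0
((((p3 -> p2) -> p2) -> ~p2) -> p3): 0 ≤ 0.5, so result = 1
(((((p3 -> p2) -> p2) -> ~p2) -> p3) -> p3): 1 > 0.5, so result = 0.5
((((((p3 -> p2) -> p2) -> ~p2) -> p3) -> p3) -> p3): 0.5 ≤ 0.5, so result = 1
(((((((p3 -> p2) -> p2) -> ~p2) -> p3) -> p3) -> p3) -> p3): 1 > 0.5, so result = 0.5
((((((((p3 -> p2) -> p2) -> ~p2) -> p3) -> p3) -> p3) -> p3) -> p2): 0.5 ≤ 0.7, so result = 1
(((((((((p3 -> p2) -> p2) -> ~p2) -> p3) -> p3) -> p3) -> p3) -> p2) -> p2): 1 > 0.7, so result = 0.7
((((((((((p3 -> p2) -> p2) -> ~p2) -> p3) -> p3) -> p3) -> p3) -> p2) -> p2) -> p1): 0.7 > 0.3, so result = 0.3
(((((((((((p3 -> p2) -> p2) -> ~p2) -> p3) -> p3) -> p3) -> p3) -> p2) -> p2) -> p1) -> p3): 0.3 ≤ 0.5, so result = 1
((((((((((((p3 -> p2) -> p2) -> ~p2) -> p3) -> p3) -> p3) -> p3) -> p2) -> p2) -> p1) -> p3) -> p1): 1 > 0.3, so result = 0.3
(((((((((((((p3 -> p2) -> p2) -> ~p2) -> p3) -> p3) -> p3) -> p3) -> p2) -> p2) -> p1) -> p3) -> p1) -> p1): 0.3 ≤ 0.3, so result = 1
((((((((((((((p3 -> p2) -> p2) -> ~p2) -> p3) -> p3) -> p3) -> p3) -> p2) -> p2) -> p1) -> p3) -> p1) -> p1) -> p1): 1 > 0.3, so result = 0.3
(((((((((((((((p3 -> p2) -> p2) -> ~p2) -> p3) -> p3) -> p3) -> p3) -> p2) -> p2) -> p1) -> p3) -> p1) -> p1) -> p1) -> p1): 0.3 ≤ 0.3, so result = 1
((((((((((((((((p3 -> p2) -> p2) -> ~p2) -> p3) -> p3) -> p3) -> p3) -> p2) -> p2) -> p1) -> p3) -> p1) -> p1) -> p1) -> p1) -> p2): 1 > 0.7, so result = 0.7
(((((((((((((((((p3 -> p2) -> p2) -> ~p2) -> p3) -> p3) -> p3) -> p3) -> p2) -> p2) -> p1) -> p3) -> p1) -> p1) -> p1) -> p1) -> p2) -> p3): 0.7 > 0.5, so result = 0.5
((((((((((((((((((p3 -> p2) -> p2) -> ~p2) -> p3) -> p3) -> p3) -> p3) -> p2) -> p2) -> p1) -> p3) -> p1) -> p1) -> p1) -> p1) -> p2) -> p3) -> p1): 0.5 > 0.3, so result = 0.3

0.30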